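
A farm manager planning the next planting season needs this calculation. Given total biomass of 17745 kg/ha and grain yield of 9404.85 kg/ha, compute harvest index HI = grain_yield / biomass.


HI = grain_yield / biomass
   = 9404.85 / 17745
   = 0.53


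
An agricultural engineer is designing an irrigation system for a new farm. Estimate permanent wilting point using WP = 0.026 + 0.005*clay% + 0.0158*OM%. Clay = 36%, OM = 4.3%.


WP = 0.026 + 0.005*36 + 0.0158*4.3
   = 0.026 + 0.1800 + 0.0679
   = 0.2739


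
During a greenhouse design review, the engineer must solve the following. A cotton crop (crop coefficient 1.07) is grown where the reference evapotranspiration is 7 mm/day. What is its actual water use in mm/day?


ETc = Kc * ET0
    = 1.07 * 7
    = 7.49 mm/day


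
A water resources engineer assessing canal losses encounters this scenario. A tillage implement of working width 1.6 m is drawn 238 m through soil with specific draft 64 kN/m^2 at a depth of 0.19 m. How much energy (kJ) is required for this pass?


E = k * d * w * L
  = 64 * 0.19 * 1.6 * 238
  = 4630.53 kJ


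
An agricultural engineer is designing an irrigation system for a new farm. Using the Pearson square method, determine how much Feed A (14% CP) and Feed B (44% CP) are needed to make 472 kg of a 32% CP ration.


parts_A = CP_b - target = 44 - 32 = 12
parts_B = target - CP_a = 32 - 14 = 18
total_parts = 12 + 18 = 30
Feed A = 472 * 12 / 30 = 188.80 kg
Feed B = 472 * 18 / 30 = 283.20 kg

188.80 kg


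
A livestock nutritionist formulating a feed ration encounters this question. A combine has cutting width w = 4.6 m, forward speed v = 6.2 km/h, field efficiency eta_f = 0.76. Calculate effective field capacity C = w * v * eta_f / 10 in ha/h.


C = w * v * eta_f / 10
  = 4.6 * 6.2 * 0.76 / 10
  = 21.68 / 10
  = 2.17 ha/h


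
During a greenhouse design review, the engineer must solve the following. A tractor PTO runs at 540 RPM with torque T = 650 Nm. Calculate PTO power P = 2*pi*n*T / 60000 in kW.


P = 2*pi*n*T / 60000
  = 2*pi * 540 * 650 / 60000
  = 2205398.04 / 60000
  = 36.76 kW


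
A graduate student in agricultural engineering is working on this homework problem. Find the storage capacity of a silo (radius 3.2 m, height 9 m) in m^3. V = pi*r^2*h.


V = pi * r^2 * h
  = pi * 3.2^2 * 9
  = pi * 10.24 * 9
  = 289.53 m^3


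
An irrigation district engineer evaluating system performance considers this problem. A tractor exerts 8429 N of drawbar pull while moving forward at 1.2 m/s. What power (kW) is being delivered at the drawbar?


P = F * v / 1000
  = 8429 * 1.2 / 1000
  = 10114.80 / 1000
  = 10.11 kW


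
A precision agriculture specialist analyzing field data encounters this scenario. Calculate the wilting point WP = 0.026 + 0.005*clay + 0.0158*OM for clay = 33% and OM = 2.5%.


WP = 0.026 + 0.005*33 + 0.0158*2.5
   = 0.026 + 0.1650 + 0.0395
   = 0.2305


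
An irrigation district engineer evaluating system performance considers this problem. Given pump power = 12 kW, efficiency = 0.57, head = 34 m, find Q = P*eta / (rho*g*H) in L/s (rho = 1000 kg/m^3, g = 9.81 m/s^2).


Q = (P * 1000 * eta) / (rho * g * H)
  = (12 * 1000 * 0.57) / (1000 * 9.81 * 34)
  = 6840 / 333540
  = 0.02051 m^3/s = 20.51 L/s


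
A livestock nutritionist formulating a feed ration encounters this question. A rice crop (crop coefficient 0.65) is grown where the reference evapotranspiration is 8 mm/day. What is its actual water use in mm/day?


ETc = Kc * ET0
    = 0.65 * 8
    = 5.20 mm/day


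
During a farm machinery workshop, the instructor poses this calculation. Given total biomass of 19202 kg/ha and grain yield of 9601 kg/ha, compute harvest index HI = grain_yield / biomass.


HI = grain_yield / biomass
   = 9601 / 19202
   = 0.50


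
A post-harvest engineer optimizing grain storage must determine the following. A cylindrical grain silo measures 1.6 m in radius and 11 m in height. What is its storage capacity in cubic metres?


V = pi * r^2 * h
  = pi * 1.6^2 * 11
  = pi * 2.56 * 11
  = 88.47 m^3


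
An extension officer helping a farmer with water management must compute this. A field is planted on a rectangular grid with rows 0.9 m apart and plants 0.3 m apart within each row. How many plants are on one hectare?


D = 10000 / (row_sp * plant_sp)
  = 10000 / (0.9 * 0.3)
  = 10000 / 0.2700
  = 37037.04 plants/ha


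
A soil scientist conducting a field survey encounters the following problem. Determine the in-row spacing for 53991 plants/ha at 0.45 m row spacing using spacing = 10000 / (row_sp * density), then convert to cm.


spacing = 10000 / (row_sp * density)
        = 10000 / (0.45 * 53991)
        = 10000 / 24295.95
        = 0.41159 m = 41.16 cm


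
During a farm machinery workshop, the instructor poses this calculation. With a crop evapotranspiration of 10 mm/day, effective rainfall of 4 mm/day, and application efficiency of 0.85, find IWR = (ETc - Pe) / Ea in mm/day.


IWR = (ETc - Pe) / Ea
    = (10 - 4) / 0.85
    = 6 / 0.85
    = 7.06 mm/day


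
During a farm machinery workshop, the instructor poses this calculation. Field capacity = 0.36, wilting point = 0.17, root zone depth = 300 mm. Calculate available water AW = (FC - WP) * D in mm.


AW = (FC - WP) * D
   = (0.36 - 0.17) * 300
   = 0.19 * 300
   = 57 mm


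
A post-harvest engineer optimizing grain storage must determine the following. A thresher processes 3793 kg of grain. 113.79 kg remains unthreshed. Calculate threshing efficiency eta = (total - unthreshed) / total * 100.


eta = (total - unthreshed) / total * 100
    = (3793 - 113.79) / 3793 * 100
    = 3679.21 / 3793 * 100
    = 97%


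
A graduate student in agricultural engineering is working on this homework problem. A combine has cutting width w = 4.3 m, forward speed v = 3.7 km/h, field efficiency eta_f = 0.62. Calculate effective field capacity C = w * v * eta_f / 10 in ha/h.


C = w * v * eta_f / 10
  = 4.3 * 3.7 * 0.62 / 10
  = 9.86 / 10
  = 0.99 ha/h


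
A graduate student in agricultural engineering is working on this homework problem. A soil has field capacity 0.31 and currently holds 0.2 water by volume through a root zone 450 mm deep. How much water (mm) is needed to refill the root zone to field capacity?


SMD = (FC - theta) * D
    = (0.31 - 0.2) * 450
    = 0.110 * 450
    = 49.50 mm


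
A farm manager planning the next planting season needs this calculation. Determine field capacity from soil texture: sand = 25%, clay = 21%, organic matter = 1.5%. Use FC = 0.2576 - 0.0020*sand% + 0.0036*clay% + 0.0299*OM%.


FC = 0.2576 - 0.0020*25 + 0.0036*21 + 0.0299*1.5
   = 0.2576 - 0.0500 + 0.0756 + 0.0449
   = 0.3281


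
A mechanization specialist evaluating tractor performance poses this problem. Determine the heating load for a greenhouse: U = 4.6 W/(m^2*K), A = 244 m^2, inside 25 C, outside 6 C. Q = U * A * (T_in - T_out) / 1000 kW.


dT = 25 - (6) = 19 K
Q = U * A * dT
  = 4.6 * 244 * 19
  = 21325.60 W = 21.33 kW


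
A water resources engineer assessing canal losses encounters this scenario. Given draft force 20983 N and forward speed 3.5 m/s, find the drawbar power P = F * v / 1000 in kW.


P = F * v / 1000
  = 20983 * 3.5 / 1000
  = 73440.50 / 1000
  = 73.44 kW


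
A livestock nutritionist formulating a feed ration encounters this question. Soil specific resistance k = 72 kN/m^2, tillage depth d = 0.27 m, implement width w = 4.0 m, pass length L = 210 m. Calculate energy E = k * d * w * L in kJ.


E = k * d * w * L
  = 72 * 0.27 * 4.0 * 210
  = 16329.60 kJ


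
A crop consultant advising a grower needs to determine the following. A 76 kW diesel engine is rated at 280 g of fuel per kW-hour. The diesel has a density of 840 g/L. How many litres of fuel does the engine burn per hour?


FC = P * BSFC / rho_fuel
   = 76 * 280 / 840
   = 21280 / 840
   = 25.33 L/h


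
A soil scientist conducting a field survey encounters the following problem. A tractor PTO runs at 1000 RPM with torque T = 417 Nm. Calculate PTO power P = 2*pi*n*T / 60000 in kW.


P = 2*pi*n*T / 60000
  = 2*pi * 1000 * 417 / 60000
  = 2620088.27 / 60000
  = 43.67 kW


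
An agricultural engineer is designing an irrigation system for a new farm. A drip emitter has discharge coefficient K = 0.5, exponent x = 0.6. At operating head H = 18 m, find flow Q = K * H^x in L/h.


Q = K * H^x
  = 0.5 * 18^0.6
  = 0.5 * 5.6645
  = 2.83 L/h


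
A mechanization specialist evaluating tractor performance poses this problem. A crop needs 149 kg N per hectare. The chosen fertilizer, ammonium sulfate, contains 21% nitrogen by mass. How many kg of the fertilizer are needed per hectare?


Rate = N_required / (N_content / 100)
     = 149 / (21 / 100)
     = 149 / 0.21
     = 709.52 kg/ha


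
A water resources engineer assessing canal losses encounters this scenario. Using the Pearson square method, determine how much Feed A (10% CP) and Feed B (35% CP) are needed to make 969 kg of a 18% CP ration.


parts_A = CP_b - target = 35 - 18 = 17
parts_B = target - CP_a = 18 - 10 = 8
total_parts = 17 + 8 = 25
Feed A = 969 * 17 / 25 = 658.92 kg
Feed B = 969 * 8 / 25 = 310.08 kg

658.92 kg


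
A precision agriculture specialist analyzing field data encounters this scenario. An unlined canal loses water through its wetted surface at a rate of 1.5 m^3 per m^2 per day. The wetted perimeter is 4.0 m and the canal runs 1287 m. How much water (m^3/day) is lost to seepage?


S = C * P * L
  = 1.5 * 4.0 * 1287
  = 7722 m^3/day


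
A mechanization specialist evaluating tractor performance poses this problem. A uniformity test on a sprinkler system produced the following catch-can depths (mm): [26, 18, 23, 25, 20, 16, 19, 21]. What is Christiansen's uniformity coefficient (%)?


xbar = 168 / 8 = 21
sum|xi - xbar| = 22
CU = 100 * (1 - 22 / (8 * 21))
   = 100 * (1 - 0.1310)
   = 86.90%


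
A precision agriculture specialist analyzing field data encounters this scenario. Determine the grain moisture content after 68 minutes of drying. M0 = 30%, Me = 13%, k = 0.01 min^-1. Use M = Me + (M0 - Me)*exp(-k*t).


M = Me + (M0 - Me) * e^(-k*t)
  = 13 + (30 - 13) * e^(-0.01*68)
  = 13 + 17 * e^(-0.680)
  = 13 + 17 * 0.50662
  = 13 + 8.6125
  = 21.61%


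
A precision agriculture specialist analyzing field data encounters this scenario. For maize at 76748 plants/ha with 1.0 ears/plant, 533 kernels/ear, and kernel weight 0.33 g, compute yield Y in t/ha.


Y = density * ears * kernels * kw
  = 76748 * 1.0 * 533 * 0.33 g/ha
  = 13499205.72 g/ha
  = 13499.21 kg/ha = 13.50 t/ha


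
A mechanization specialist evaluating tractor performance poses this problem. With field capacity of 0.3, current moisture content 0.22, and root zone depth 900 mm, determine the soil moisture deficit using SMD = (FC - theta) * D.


SMD = (FC - theta) * D
    = (0.3 - 0.22) * 900
    = 0.080 * 900
    = 72 mm


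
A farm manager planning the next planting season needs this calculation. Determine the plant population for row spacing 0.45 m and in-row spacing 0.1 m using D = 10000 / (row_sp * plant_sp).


D = 10000 / (row_sp * plant_sp)
  = 10000 / (0.45 * 0.1)
  = 10000 / 0.0450
  = 222222.22 plants/ha


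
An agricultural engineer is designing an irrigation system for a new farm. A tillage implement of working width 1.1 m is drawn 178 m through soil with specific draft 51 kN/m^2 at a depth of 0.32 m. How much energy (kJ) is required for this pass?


E = k * d * w * L
  = 51 * 0.32 * 1.1 * 178
  = 3195.46 kJ


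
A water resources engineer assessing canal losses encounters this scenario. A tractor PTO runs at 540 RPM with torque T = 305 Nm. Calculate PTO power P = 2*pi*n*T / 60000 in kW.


P = 2*pi*n*T / 60000
  = 2*pi * 540 * 305 / 60000
  = 1034840.62 / 60000
  = 17.25 kW


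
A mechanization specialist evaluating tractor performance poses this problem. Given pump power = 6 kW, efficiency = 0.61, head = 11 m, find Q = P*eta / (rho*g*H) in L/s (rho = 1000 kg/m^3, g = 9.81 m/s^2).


Q = (P * 1000 * eta) / (rho * g * H)
  = (6 * 1000 * 0.61) / (1000 * 9.81 * 11)
  = 3660 / 107910
  = 0.03392 m^3/s = 33.92 L/s


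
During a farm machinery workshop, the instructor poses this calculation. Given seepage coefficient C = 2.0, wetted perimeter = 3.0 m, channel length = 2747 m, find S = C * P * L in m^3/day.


S = C * P * L
  = 2.0 * 3.0 * 2747
  = 16482 m^3/day


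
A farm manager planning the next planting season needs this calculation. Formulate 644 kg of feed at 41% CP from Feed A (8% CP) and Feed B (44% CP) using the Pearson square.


parts_A = CP_b - target = 44 - 41 = 3
parts_B = target - CP_a = 41 - 8 = 33
total_parts = 3 + 33 = 36
Feed A = 644 * 3 / 36 = 53.67 kg
Feed B = 644 * 33 / 36 = 590.33 kg

53.67 kg


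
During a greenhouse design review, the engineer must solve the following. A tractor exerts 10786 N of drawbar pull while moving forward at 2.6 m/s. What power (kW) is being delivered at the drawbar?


P = F * v / 1000
  = 10786 * 2.6 / 1000
  = 28043.60 / 1000
  = 28.04 kW


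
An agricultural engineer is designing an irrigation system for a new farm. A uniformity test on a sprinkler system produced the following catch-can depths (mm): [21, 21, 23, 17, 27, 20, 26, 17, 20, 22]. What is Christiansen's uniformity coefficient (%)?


xbar = 214 / 10 = 21.400
sum|xi - xbar| = 24.800
CU = 100 * (1 - 24.800 / (10 * 21.400))
   = 100 * (1 - 0.1159)
   = 88.41%


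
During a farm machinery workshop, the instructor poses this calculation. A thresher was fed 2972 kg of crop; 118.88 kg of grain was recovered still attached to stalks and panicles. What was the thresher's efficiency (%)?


eta = (total - unthreshed) / total * 100
    = (2972 - 118.88) / 2972 * 100
    = 2853.12 / 2972 * 100
    = 96%


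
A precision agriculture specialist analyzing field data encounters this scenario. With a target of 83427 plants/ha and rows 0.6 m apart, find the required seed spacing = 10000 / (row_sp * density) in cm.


spacing = 10000 / (row_sp * density)
        = 10000 / (0.6 * 83427)
        = 10000 / 50056.20
        = 0.19978 m = 19.98 cm


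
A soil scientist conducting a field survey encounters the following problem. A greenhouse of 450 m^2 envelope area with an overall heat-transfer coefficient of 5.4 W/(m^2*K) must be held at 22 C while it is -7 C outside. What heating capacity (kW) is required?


dT = 22 - (-7) = 29 K
Q = U * A * dT
  = 5.4 * 450 * 29
  = 70470 W = 70.47 kW


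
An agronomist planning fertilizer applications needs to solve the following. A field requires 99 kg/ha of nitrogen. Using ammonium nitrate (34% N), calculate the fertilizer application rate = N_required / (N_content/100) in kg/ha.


Rate = N_required / (N_content / 100)
     = 99 / (34 / 100)
     = 99 / 0.34
     = 291.18 kg/ha


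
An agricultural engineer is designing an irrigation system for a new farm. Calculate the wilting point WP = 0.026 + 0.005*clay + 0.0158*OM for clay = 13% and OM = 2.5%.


WP = 0.026 + 0.005*13 + 0.0158*2.5
   = 0.026 + 0.0650 + 0.0395
   = 0.1305


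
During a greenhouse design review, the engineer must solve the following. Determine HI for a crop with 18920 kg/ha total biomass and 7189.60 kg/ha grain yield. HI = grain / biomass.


HI = grain_yield / biomass
   = 7189.60 / 18920
   = 0.38


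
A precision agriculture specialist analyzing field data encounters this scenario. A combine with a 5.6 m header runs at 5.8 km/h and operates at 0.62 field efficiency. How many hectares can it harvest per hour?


C = w * v * eta_f / 10
  = 5.6 * 5.8 * 0.62 / 10
  = 20.14 / 10
  = 2.01 ha/h


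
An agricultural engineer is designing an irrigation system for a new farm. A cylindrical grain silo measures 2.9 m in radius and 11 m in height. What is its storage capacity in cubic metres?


V = pi * r^2 * h
  = pi * 2.9^2 * 11
  = pi * 8.41 * 11
  = 290.63 m^3


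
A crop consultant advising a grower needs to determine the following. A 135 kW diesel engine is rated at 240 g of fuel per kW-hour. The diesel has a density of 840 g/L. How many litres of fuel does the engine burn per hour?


FC = P * BSFC / rho_fuel
   = 135 * 240 / 840
   = 32400 / 840
   = 38.57 L/h


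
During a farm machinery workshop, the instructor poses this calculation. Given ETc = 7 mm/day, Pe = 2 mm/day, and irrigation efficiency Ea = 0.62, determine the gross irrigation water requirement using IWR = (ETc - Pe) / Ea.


IWR = (ETc - Pe) / Ea
    = (7 - 2) / 0.62
    = 5 / 0.62
    = 8.06 mm/day


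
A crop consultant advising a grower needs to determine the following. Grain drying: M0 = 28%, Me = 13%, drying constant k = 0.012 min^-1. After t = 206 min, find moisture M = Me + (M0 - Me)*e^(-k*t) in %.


M = Me + (M0 - Me) * e^(-k*t)
  = 13 + (28 - 13) * e^(-0.012*206)
  = 13 + 15 * e^(-2.472)
  = 13 + 15 * 0.08442
  = 13 + 1.2662
  = 14.27%


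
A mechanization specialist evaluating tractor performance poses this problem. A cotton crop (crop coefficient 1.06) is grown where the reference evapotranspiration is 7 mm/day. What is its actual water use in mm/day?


ETc = Kc * ET0
    = 1.06 * 7
    = 7.42 mm/day


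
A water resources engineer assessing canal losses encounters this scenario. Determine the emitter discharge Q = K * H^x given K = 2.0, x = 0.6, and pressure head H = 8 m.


Q = K * H^x
  = 2.0 * 8^0.6
  = 2.0 * 3.4822
  = 6.96 L/h


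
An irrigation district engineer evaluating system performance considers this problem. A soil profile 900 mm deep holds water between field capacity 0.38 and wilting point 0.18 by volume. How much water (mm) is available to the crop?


AW = (FC - WP) * D
   = (0.38 - 0.18) * 900
   = 0.20 * 900
   = 180 mm


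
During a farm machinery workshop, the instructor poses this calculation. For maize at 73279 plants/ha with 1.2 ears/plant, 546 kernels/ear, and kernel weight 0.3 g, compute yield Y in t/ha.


Y = density * ears * kernels * kw
  = 73279 * 1.2 * 546 * 0.3 g/ha
  = 14403720.24 g/ha
  = 14403.72 kg/ha = 14.40 t/ha


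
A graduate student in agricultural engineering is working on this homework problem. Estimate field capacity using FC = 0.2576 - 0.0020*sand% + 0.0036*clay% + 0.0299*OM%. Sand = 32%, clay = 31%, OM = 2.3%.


FC = 0.2576 - 0.0020*32 + 0.0036*31 + 0.0299*2.3
   = 0.2576 - 0.0640 + 0.1116 + 0.0688
   = 0.3740


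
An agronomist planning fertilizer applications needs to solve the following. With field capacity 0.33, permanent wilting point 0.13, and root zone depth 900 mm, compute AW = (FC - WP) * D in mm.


AW = (FC - WP) * D
   = (0.33 - 0.13) * 900
   = 0.20 * 900
   = 180 mm


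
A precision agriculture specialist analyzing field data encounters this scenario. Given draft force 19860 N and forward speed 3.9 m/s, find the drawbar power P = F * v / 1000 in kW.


P = F * v / 1000
  = 19860 * 3.9 / 1000
  = 77454 / 1000
  = 77.45 kW


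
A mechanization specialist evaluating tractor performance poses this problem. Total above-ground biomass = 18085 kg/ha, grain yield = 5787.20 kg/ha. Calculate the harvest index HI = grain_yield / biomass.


HI = grain_yield / biomass
   = 5787.20 / 18085
   = 0.32


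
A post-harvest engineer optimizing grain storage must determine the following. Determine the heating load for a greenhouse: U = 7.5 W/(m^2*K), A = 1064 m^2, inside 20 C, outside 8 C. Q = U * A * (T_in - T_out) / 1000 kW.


dT = 20 - (8) = 12 K
Q = U * A * dT
  = 7.5 * 1064 * 12
  = 95760 W = 95.76 kW


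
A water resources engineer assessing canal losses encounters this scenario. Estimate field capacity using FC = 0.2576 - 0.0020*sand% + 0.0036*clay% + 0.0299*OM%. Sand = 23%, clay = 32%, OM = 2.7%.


FC = 0.2576 - 0.0020*23 + 0.0036*32 + 0.0299*2.7
   = 0.2576 - 0.0460 + 0.1152 + 0.0807
   = 0.4075


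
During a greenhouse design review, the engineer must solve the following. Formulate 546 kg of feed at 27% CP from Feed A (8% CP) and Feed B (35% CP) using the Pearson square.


parts_A = CP_b - target = 35 - 27 = 8
parts_B = target - CP_a = 27 - 8 = 19
total_parts = 8 + 19 = 27
Feed A = 546 * 8 / 27 = 161.78 kg
Feed B = 546 * 19 / 27 = 384.22 kg

161.78 kg


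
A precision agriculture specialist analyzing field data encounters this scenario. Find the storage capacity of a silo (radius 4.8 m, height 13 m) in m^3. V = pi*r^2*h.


V = pi * r^2 * h
  = pi * 4.8^2 * 13
  = pi * 23.04 * 13
  = 940.97 m^3


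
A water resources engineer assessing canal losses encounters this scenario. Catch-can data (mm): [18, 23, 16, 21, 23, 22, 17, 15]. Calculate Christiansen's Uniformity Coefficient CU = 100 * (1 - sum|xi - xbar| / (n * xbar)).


xbar = 155 / 8 = 19.375
sum|xi - xbar| = 23
CU = 100 * (1 - 23 / (8 * 19.375))
   = 100 * (1 - 0.1484)
   = 85.16%


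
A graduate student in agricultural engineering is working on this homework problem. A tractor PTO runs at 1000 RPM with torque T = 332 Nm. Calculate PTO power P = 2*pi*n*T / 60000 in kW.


P = 2*pi*n*T / 60000
  = 2*pi * 1000 * 332 / 60000
  = 2086017.52 / 60000
  = 34.77 kW


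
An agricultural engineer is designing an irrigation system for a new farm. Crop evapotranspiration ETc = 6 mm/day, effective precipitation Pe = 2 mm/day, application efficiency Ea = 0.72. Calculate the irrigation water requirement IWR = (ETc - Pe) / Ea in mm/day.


IWR = (ETc - Pe) / Ea
    = (6 - 2) / 0.72
    = 4 / 0.72
    = 5.56 mm/day


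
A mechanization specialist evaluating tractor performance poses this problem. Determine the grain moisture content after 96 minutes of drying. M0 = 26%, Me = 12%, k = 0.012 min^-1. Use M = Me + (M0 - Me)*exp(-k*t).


M = Me + (M0 - Me) * e^(-k*t)
  = 12 + (26 - 12) * e^(-0.012*96)
  = 12 + 14 * e^(-1.152)
  = 12 + 14 * 0.31600
  = 12 + 4.4241
  = 16.42%


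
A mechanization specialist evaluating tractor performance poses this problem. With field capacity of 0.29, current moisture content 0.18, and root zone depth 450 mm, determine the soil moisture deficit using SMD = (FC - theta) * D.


SMD = (FC - theta) * D
    = (0.29 - 0.18) * 450
    = 0.110 * 450
    = 49.50 mm


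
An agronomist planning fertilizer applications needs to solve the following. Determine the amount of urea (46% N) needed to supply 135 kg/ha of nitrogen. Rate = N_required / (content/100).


Rate = N_required / (N_content / 100)
     = 135 / (46 / 100)
     = 135 / 0.46
     = 293.48 kg/ha


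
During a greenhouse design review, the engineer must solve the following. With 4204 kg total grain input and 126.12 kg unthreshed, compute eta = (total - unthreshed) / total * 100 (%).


eta = (total - unthreshed) / total * 100
    = (4204 - 126.12) / 4204 * 100
    = 4077.88 / 4204 * 100
    = 97%


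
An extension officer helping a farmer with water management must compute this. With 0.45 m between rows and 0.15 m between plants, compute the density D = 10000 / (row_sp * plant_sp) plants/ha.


D = 10000 / (row_sp * plant_sp)
  = 10000 / (0.45 * 0.15)
  = 10000 / 0.0675
  = 148148.15 plants/ha


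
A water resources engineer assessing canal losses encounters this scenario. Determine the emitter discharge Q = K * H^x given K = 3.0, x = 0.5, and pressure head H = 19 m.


Q = K * H^x
  = 3.0 * 19^0.5
  = 3.0 * 4.3589
  = 13.08 L/h


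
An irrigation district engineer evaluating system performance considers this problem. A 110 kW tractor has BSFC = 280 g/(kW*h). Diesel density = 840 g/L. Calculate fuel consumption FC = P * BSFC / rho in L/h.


FC = P * BSFC / rho_fuel
   = 110 * 280 / 840
   = 30800 / 840
   = 36.67 L/h


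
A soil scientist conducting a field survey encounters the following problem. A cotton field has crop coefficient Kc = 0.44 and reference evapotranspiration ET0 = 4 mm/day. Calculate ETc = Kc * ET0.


ETc = Kc * ET0
    = 0.44 * 4
    = 1.76 mm/day


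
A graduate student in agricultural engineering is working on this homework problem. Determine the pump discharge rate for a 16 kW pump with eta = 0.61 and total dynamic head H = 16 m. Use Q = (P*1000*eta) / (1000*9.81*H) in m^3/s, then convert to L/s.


Q = (P * 1000 * eta) / (rho * g * H)
  = (16 * 1000 * 0.61) / (1000 * 9.81 * 16)
  = 9760 / 156960
  = 0.06218 m^3/s = 62.18 L/s


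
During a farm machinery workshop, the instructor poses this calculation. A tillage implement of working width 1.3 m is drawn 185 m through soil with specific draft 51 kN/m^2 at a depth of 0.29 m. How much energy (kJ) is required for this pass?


E = k * d * w * L
  = 51 * 0.29 * 1.3 * 185
  = 3557.00 kJ


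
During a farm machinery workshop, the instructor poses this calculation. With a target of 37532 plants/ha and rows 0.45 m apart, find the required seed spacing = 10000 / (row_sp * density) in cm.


spacing = 10000 / (row_sp * density)
        = 10000 / (0.45 * 37532)
        = 10000 / 16889.40
        = 0.59209 m = 59.21 cm


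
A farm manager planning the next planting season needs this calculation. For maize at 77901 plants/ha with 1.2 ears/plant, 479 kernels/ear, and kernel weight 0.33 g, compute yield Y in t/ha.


Y = density * ears * kernels * kw
  = 77901 * 1.2 * 479 * 0.33 g/ha
  = 14776573.28 g/ha
  = 14776.57 kg/ha = 14.78 t/ha


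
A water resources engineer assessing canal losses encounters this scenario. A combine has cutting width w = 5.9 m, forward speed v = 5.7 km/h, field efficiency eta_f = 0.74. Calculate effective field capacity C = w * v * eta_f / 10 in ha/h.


C = w * v * eta_f / 10
  = 5.9 * 5.7 * 0.74 / 10
  = 24.89 / 10
  = 2.49 ha/h


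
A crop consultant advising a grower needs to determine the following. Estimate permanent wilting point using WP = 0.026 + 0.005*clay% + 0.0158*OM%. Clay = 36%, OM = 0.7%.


WP = 0.026 + 0.005*36 + 0.0158*0.7
   = 0.026 + 0.1800 + 0.0111
   = 0.2171


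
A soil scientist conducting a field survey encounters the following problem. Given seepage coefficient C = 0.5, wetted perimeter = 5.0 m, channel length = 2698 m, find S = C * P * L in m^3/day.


S = C * P * L
  = 0.5 * 5.0 * 2698
  = 6745 m^3/day


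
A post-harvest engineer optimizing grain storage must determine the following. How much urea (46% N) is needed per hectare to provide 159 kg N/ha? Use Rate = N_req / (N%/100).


Rate = N_required / (N_content / 100)
     = 159 / (46 / 100)
     = 159 / 0.46
     = 345.65 kg/ha


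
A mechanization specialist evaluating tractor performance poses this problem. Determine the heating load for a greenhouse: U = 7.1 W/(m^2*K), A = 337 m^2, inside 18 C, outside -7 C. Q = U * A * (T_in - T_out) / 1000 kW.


dT = 18 - (-7) = 25 K
Q = U * A * dT
  = 7.1 * 337 * 25
  = 59817.50 W = 59.82 kW


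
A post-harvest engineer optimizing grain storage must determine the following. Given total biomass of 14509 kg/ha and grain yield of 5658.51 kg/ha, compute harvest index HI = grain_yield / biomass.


HI = grain_yield / biomass
   = 5658.51 / 14509
   = 0.39


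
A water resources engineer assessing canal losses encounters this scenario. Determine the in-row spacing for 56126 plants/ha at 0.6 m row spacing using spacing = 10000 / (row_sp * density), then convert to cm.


spacing = 10000 / (row_sp * density)
        = 10000 / (0.6 * 56126)
        = 10000 / 33675.60
        = 0.29695 m = 29.70 cm


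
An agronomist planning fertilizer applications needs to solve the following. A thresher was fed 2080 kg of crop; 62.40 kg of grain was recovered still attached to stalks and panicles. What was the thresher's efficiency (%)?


eta = (total - unthreshed) / total * 100
    = (2080 - 62.40) / 2080 * 100
    = 2017.60 / 2080 * 100
    = 97%


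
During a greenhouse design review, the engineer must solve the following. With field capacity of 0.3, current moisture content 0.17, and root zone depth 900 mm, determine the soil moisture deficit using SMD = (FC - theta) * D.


SMD = (FC - theta) * D
    = (0.3 - 0.17) * 900
    = 0.130 * 900
    = 117 mm


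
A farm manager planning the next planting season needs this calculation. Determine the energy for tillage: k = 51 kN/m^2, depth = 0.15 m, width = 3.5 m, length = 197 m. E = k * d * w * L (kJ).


E = k * d * w * L
  = 51 * 0.15 * 3.5 * 197
  = 5274.68 kJ


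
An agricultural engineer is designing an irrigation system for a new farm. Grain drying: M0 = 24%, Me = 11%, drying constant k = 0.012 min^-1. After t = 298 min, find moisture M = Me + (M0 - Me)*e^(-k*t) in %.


M = Me + (M0 - Me) * e^(-k*t)
  = 11 + (24 - 11) * e^(-0.012*298)
  = 11 + 13 * e^(-3.576)
  = 11 + 13 * 0.02799
  = 11 + 0.3638
  = 11.36%


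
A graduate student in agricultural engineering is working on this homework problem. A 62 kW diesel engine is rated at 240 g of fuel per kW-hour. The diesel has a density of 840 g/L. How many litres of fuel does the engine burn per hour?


FC = P * BSFC / rho_fuel
   = 62 * 240 / 840
   = 14880 / 840
   = 17.71 L/h


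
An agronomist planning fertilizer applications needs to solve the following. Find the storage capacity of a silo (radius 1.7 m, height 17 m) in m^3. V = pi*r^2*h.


V = pi * r^2 * h
  = pi * 1.7^2 * 17
  = pi * 2.89 * 17
  = 154.35 m^3


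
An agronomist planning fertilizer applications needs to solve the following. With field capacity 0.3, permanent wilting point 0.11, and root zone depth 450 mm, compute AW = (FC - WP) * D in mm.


AW = (FC - WP) * D
   = (0.3 - 0.11) * 450
   = 0.19 * 450
   = 85.50 mm


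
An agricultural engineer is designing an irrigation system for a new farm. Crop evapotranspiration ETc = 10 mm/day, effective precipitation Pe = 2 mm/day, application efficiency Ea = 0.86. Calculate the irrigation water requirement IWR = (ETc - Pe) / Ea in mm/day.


IWR = (ETc - Pe) / Ea
    = (10 - 2) / 0.86
    = 8 / 0.86
    = 9.30 mm/day


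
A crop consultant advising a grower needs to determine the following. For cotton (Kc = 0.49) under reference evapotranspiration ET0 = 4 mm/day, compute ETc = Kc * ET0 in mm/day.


ETc = Kc * ET0
    = 0.49 * 4
    = 1.96 mm/day


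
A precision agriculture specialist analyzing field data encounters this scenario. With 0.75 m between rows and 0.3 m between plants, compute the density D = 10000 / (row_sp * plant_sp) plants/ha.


D = 10000 / (row_sp * plant_sp)
  = 10000 / (0.75 * 0.3)
  = 10000 / 0.2250
  = 44444.44 plants/ha


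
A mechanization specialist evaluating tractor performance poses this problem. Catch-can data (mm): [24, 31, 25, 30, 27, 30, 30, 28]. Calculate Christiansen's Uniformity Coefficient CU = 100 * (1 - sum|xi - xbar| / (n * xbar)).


xbar = 225 / 8 = 28.125
sum|xi - xbar| = 17
CU = 100 * (1 - 17 / (8 * 28.125))
   = 100 * (1 - 0.0756)
   = 92.44%


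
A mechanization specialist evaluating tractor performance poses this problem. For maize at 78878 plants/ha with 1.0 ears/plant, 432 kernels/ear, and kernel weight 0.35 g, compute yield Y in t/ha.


Y = density * ears * kernels * kw
  = 78878 * 1.0 * 432 * 0.35 g/ha
  = 11926353.60 g/ha
  = 11926.35 kg/ha = 11.93 t/ha


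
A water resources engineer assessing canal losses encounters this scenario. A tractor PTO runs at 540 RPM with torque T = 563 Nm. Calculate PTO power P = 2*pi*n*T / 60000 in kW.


P = 2*pi*n*T / 60000
  = 2*pi * 540 * 563 / 60000
  = 1910214.00 / 60000
  = 31.84 kW


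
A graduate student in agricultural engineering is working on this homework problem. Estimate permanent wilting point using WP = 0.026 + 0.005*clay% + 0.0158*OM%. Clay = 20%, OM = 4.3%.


WP = 0.026 + 0.005*20 + 0.0158*4.3
   = 0.026 + 0.1000 + 0.0679
   = 0.1939


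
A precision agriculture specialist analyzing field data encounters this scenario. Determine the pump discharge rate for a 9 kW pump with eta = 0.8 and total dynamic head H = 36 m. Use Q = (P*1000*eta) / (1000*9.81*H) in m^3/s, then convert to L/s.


Q = (P * 1000 * eta) / (rho * g * H)
  = (9 * 1000 * 0.8) / (1000 * 9.81 * 36)
  = 7200 / 353160
  = 0.02039 m^3/s = 20.39 L/s


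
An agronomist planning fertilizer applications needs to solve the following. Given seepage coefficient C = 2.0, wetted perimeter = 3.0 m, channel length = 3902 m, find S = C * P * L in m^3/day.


S = C * P * L
  = 2.0 * 3.0 * 3902
  = 23412 m^3/day


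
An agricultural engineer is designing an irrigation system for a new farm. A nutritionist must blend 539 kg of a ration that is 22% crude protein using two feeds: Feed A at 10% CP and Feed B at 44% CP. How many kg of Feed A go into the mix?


parts_A = CP_b - target = 44 - 22 = 22
parts_B = target - CP_a = 22 - 10 = 12
total_parts = 22 + 12 = 34
Feed A = 539 * 22 / 34 = 348.76 kg
Feed B = 539 * 12 / 34 = 190.24 kg

348.76 kg


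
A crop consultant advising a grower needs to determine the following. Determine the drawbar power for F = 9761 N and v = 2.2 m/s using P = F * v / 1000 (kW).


P = F * v / 1000
  = 9761 * 2.2 / 1000
  = 21474.20 / 1000
  = 21.47 kW


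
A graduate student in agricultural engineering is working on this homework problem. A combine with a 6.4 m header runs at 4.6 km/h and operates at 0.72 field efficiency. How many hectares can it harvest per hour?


C = w * v * eta_f / 10
  = 6.4 * 4.6 * 0.72 / 10
  = 21.20 / 10
  = 2.12 ha/h


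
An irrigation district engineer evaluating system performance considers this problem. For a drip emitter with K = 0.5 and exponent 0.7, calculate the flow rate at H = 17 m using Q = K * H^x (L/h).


Q = K * H^x
  = 0.5 * 17^0.7
  = 0.5 * 7.2663
  = 3.63 L/h


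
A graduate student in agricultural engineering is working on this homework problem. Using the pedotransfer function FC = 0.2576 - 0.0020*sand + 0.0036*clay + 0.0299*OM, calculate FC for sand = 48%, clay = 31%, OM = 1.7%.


FC = 0.2576 - 0.0020*48 + 0.0036*31 + 0.0299*1.7
   = 0.2576 - 0.0960 + 0.1116 + 0.0508
   = 0.3240


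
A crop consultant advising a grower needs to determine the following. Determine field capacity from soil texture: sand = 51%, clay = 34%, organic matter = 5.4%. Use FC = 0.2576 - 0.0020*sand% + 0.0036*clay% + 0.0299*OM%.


FC = 0.2576 - 0.0020*51 + 0.0036*34 + 0.0299*5.4
   = 0.2576 - 0.1020 + 0.1224 + 0.1615
   = 0.4395


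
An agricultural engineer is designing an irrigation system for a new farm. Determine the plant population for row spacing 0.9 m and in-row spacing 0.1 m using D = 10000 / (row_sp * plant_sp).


D = 10000 / (row_sp * plant_sp)
  = 10000 / (0.9 * 0.1)
  = 10000 / 0.0900
  = 111111.11 plants/ha


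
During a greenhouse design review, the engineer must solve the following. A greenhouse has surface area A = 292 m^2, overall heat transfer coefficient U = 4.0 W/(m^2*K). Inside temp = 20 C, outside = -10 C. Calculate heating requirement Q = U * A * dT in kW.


dT = 20 - (-10) = 30 K
Q = U * A * dT
  = 4.0 * 292 * 30
  = 35040 W = 35.04 kW


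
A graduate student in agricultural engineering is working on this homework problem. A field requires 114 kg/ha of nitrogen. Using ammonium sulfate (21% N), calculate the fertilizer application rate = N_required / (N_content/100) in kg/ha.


Rate = N_required / (N_content / 100)
     = 114 / (21 / 100)
     = 114 / 0.21
     = 542.86 kg/ha


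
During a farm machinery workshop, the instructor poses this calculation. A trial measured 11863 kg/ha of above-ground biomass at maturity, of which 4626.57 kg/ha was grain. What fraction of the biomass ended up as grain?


HI = grain_yield / biomass
   = 4626.57 / 11863
   = 0.39


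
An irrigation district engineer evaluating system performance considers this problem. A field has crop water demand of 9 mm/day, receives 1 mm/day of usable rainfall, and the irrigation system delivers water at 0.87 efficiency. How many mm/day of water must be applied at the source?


IWR = (ETc - Pe) / Ea
    = (9 - 1) / 0.87
    = 8 / 0.87
    = 9.20 mm/day


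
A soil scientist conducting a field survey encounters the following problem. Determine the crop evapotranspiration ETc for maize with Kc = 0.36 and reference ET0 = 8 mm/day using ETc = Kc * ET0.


ETc = Kc * ET0
    = 0.36 * 8
    = 2.88 mm/day


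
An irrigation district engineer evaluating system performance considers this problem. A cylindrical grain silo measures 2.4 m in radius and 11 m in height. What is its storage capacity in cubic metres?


V = pi * r^2 * h
  = pi * 2.4^2 * 11
  = pi * 5.76 * 11
  = 199.05 m^3


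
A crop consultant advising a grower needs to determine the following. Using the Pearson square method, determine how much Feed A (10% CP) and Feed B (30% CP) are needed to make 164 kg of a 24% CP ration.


parts_A = CP_b - target = 30 - 24 = 6
parts_B = target - CP_a = 24 - 10 = 14
total_parts = 6 + 14 = 20
Feed A = 164 * 6 / 20 = 49.20 kg
Feed B = 164 * 14 / 20 = 114.80 kg

49.20 kg


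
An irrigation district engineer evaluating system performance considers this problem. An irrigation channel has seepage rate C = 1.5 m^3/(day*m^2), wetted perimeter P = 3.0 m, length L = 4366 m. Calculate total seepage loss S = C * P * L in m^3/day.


S = C * P * L
  = 1.5 * 3.0 * 4366
  = 19647 m^3/day


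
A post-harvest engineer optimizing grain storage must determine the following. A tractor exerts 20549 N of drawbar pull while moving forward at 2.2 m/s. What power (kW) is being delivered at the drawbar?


P = F * v / 1000
  = 20549 * 2.2 / 1000
  = 45207.80 / 1000
  = 45.21 kW


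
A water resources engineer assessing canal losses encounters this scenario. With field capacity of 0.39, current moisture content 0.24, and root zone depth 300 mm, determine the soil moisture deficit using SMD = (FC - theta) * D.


SMD = (FC - theta) * D
    = (0.39 - 0.24) * 300
    = 0.150 * 300
    = 45 mm


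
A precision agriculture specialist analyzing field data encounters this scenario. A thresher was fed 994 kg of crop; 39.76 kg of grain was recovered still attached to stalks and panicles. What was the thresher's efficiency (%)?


eta = (total - unthreshed) / total * 100
    = (994 - 39.76) / 994 * 100
    = 954.24 / 994 * 100
    = 96%


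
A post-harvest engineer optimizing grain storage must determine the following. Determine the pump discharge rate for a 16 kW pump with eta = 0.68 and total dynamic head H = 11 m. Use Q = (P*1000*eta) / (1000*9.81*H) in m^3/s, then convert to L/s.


Q = (P * 1000 * eta) / (rho * g * H)
  = (16 * 1000 * 0.68) / (1000 * 9.81 * 11)
  = 10880 / 107910
  = 0.10082 m^3/s = 100.82 L/s


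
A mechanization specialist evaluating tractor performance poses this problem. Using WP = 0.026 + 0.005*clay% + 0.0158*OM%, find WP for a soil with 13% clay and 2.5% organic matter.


WP = 0.026 + 0.005*13 + 0.0158*2.5
   = 0.026 + 0.0650 + 0.0395
   = 0.1305


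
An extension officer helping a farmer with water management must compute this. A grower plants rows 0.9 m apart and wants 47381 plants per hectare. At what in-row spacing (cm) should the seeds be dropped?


spacing = 10000 / (row_sp * density)
        = 10000 / (0.9 * 47381)
        = 10000 / 42642.90
        = 0.23451 m = 23.45 cm


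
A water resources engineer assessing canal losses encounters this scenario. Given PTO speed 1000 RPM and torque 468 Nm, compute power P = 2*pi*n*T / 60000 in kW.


P = 2*pi*n*T / 60000
  = 2*pi * 1000 * 468 / 60000
  = 2940530.72 / 60000
  = 49.01 kW


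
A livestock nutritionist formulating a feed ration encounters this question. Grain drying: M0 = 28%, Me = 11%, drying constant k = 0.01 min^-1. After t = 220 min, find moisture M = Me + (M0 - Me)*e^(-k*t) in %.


M = Me + (M0 - Me) * e^(-k*t)
  = 11 + (28 - 11) * e^(-0.01*220)
  = 11 + 17 * e^(-2.200)
  = 11 + 17 * 0.11080
  = 11 + 1.8837
  = 12.88%


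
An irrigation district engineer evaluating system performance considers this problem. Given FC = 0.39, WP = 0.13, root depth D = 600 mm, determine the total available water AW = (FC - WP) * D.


AW = (FC - WP) * D
   = (0.39 - 0.13) * 600
   = 0.26 * 600
   = 156 mm
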